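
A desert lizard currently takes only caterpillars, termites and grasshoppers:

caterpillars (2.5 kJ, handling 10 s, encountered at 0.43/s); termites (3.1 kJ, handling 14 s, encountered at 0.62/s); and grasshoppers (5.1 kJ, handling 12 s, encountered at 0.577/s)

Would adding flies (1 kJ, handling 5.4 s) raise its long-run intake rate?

No

Intake rate on the current diet: R = (0.43×2.5 + 0.62×3.1 + 0.577×5.1) / (1 + 0.43×10 + 0.62×14 + 0.577×12) = 5.94/20.9 = 0.2841 kJ/s.
Profitability of flies: 1/5.4 = 0.1852 kJ/s.
Since 0.1852 < R, time spent handling flies is better spent searching.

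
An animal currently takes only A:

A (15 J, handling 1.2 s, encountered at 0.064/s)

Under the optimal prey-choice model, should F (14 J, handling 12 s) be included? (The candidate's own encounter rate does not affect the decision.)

Yes

Intake rate on the current diet: R = (0.064×15) / (1 + 0.064×1.2) = 0.96/1.077 = 0.8915 J/s.
F: E/h = 14/12 = 1.167 J/s.
1.167 > 0.8915, so adding F raises the average — include it.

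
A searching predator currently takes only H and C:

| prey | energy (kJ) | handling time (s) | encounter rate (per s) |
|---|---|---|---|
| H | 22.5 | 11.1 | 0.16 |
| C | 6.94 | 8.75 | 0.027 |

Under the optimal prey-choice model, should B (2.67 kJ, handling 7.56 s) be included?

On H and C alone, R = ΣλE/(1+Σλh) = 3.787/3.012 = 1.257 kJ/s.
B: E/h = 2.67/7.56 = 0.3532 kJ/s.
0.3532 < 1.257, so adding B would lower the average — exclude it.

No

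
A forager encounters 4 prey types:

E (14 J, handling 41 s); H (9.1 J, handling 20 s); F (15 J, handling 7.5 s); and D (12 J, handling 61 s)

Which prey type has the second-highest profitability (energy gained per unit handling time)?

Profitability E/h (J/s): E = 14/41 = 0.341, H = 9.1/20 = 0.455, F = 15/7.5 = 2, D = 12/61 = 0.197.
Ranked: F > H > E > D.

H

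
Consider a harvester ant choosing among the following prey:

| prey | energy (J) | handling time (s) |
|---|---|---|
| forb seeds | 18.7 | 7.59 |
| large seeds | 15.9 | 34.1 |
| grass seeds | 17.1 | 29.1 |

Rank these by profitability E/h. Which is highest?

Profitability E/h (J/s): forb seeds = 18.7/7.59 = 2.46, large seeds = 15.9/34.1 = 0.466, grass seeds = 17.1/29.1 = 0.588.
Ranked: forb seeds > grass seeds > large seeds.

forb seeds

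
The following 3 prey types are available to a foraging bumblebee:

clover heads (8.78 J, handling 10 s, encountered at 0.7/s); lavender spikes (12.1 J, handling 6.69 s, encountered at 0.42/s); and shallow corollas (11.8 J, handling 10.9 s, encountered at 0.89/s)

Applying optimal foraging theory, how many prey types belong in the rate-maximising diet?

Profitabilities (E/h, J/s): lavender spikes 1.81, shallow corollas 1.08, clover heads 0.878. Add prey in this order while the next type's profitability exceeds the intake rate on those already taken.
Rate on top 1: 1.334. shallow corollas: 1.08 < 1.334 → exclude; stop.
Optimal diet: lavender spikes — 1 of 3 types.

1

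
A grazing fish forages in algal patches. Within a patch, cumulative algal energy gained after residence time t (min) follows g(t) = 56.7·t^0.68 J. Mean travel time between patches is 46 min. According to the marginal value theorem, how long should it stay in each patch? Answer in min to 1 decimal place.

By the marginal value theorem, leave when the instantaneous gain rate g'(t) equals the habitat-wide average g(t)/(T + t).
g'(t) = 0.68·56.7·t^-0.32. Setting 0.68·56.7·t^-0.32 = 56.7·t^0.68/(46+t) gives 0.68(46+t) = t, so 0.32·t = 0.68×46.
t* = 0.68×46/0.32 = 97.75 min.

97.8 min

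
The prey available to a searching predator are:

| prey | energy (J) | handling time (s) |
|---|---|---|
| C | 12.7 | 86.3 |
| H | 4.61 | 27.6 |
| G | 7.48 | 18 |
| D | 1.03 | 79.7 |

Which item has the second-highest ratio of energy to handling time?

Profitability E/h (J/s): C = 12.7/86.3 = 0.147, H = 4.61/27.6 = 0.167, G = 7.48/18 = 0.416, D = 1.03/79.7 = 0.0129.
Ranked: G > H > C > D.

H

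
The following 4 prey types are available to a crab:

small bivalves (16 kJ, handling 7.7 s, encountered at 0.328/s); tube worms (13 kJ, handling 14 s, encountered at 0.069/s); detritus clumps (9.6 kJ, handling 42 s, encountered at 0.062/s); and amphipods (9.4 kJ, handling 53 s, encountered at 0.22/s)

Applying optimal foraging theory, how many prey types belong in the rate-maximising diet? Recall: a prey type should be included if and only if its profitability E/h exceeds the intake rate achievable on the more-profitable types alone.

Profitabilities (E/h, kJ/s): small bivalves 2.08, tube worms 0.929, detritus clumps 0.229, amphipods 0.177. Add prey in this order while the next type's profitability exceeds the intake rate on those already taken.
Rate on top 1: 1.489. tube worms: 0.929 < 1.489 → exclude; stop.
Optimal diet: small bivalves — 1 of 4 types.

1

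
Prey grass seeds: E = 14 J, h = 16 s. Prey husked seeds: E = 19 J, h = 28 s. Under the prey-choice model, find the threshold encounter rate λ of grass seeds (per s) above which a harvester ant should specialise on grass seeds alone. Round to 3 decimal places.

0.216 per s

At the threshold, the rate on grass seeds alone equals the profitability of husked seeds: λ·14/(1 + λ·16) = 19/28 = 0.6786.
Rearranging, λ(14 − 0.6786×16) = 0.6786, so λ = 0.6786/3.143 = 0.2159 per s.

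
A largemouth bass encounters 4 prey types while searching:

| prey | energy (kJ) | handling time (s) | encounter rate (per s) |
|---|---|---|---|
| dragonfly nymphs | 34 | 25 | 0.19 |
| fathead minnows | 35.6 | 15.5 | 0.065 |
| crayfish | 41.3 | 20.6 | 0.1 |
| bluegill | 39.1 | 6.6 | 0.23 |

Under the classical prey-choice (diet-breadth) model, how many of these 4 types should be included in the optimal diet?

Profitabilities (E/h, kJ/s): bluegill 5.92, fathead minnows 2.3, crayfish 2, dragonfly nymphs 1.36. Add prey in this order while the next type's profitability exceeds the intake rate on those already taken.
Rate on top 1: 3.571. fathead minnows: 2.3 < 3.571 → exclude; stop.
Optimal diet: bluegill — 1 of 4 types.

1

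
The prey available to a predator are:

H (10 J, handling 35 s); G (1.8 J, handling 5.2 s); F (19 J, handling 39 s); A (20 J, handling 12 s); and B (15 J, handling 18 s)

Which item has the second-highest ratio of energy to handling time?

B

In descending order of E/h:
A: 20/12 = 1.67 J/s
B: 15/18 = 0.833 J/s
F: 19/39 = 0.487 J/s
G: 1.8/5.2 = 0.346 J/s
H: 10/35 = 0.286 J/s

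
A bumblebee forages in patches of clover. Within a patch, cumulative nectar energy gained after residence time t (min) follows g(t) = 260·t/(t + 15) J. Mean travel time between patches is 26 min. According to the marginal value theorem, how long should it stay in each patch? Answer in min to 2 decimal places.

19.75 min

By the marginal value theorem, leave when the instantaneous gain rate g'(t) equals the habitat-wide average g(t)/(T + t).
g'(t) = 260·15/(t + 15)². Setting 260·15/(t+15)² = 260t/[(t+15)(26+t)] gives 15(26+t) = t(t+15), so t² = 15×26 = 390.
t* = √390 = 19.75 min.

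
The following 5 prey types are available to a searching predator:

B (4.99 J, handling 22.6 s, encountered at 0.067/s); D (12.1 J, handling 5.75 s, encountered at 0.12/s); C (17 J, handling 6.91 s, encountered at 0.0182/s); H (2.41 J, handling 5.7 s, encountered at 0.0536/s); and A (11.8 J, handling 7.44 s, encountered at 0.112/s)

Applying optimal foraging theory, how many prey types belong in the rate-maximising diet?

3

Rank by E/h (J/s): C 2.46, D 2.1, A 1.59, H 0.423, B 0.221. Include each in turn until the next type's E/h falls below the running intake rate.
Rate on top 1: 0.2748. D: 2.1 > 0.2748 → include.
Rate on top 2: 0.9701. A: 1.59 > 0.9701 → include.
Rate on top 3: 1.164. H: 0.423 < 1.164 → exclude; stop.
Optimal diet: C, D, A — 3 of 5 types.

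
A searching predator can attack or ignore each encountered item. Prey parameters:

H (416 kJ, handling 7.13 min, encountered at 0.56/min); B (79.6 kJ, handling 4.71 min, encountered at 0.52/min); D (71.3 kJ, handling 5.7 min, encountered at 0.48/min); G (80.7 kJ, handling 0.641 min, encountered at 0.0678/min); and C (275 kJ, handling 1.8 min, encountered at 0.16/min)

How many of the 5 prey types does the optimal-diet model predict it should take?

3

Rank by E/h (kJ/min): C 153, G 126, H 58.3, B 16.9, D 12.5. Include each in turn until the next type's E/h falls below the running intake rate.
Rate on top 1: 34.16. G: 126 > 34.16 → include.
Rate on top 2: 37.16. H: 58.3 > 37.16 → include.
Rate on top 3: 53.05. B: 16.9 < 53.05 → exclude; stop.
Optimal diet: C, G, H — 3 of 5 types.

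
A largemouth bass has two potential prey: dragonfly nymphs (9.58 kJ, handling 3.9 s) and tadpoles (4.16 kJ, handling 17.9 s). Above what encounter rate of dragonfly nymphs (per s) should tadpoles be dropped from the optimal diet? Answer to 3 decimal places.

0.027 per s

The zero-one rule: include tadpoles iff E₂/h₂ > λE₁/(1+λh₁). Equality gives the switch point.
λE₁h₂ = E₂ + λE₂h₁ ⇒ λ = E₂/(E₁h₂ − E₂h₁) = 4.16/(171.5 − 16.22) = 0.02679 per s.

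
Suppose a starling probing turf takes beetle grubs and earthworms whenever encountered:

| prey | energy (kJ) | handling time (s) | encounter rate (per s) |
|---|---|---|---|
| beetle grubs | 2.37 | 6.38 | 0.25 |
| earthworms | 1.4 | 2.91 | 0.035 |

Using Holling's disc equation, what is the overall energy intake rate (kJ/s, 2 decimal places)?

0.24 kJ/s

R = Σλ_iE_i / (1 + Σλ_ih_i)
Numerator: 0.25×2.37 + 0.035×1.4 = 0.6415
Denominator: 1 + 0.25×6.38 + 0.035×2.91 = 2.697
R = 0.6415/2.697 = 0.2379 kJ/s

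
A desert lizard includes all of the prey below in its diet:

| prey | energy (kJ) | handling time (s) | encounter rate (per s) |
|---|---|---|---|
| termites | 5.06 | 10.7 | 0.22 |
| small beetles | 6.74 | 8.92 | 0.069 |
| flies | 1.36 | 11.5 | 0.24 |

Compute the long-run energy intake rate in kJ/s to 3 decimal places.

R = Σλ_iE_i / (1 + Σλ_ih_i)
Numerator: 0.22×5.06 + 0.069×6.74 + 0.24×1.36 = 1.905
Denominator: 1 + 0.22×10.7 + 0.069×8.92 + 0.24×11.5 = 6.729
R = 1.905/6.729 = 0.283 kJ/s

0.283 kJ/s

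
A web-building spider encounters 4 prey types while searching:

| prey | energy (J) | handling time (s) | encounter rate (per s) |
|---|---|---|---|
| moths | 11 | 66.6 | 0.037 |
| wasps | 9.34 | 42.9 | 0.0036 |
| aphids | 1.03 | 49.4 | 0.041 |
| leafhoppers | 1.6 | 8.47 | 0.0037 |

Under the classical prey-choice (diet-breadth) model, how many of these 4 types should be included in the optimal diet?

Profitabilities (E/h, J/s): wasps 0.218, leafhoppers 0.189, moths 0.165, aphids 0.0209. Add prey in this order while the next type's profitability exceeds the intake rate on those already taken.
Rate on top 1: 0.02913. leafhoppers: 0.189 > 0.02913 → include.
Rate on top 2: 0.03335. moths: 0.165 > 0.03335 → include.
Rate on top 3: 0.1223. aphids: 0.0209 < 0.1223 → exclude; stop.
Optimal diet: wasps, leafhoppers, moths — 3 of 4 types.

3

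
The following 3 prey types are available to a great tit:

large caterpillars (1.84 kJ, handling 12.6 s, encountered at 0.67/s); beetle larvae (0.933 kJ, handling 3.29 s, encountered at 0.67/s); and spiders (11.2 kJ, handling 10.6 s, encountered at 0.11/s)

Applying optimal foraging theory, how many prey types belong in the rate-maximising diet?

Profitabilities (E/h, kJ/s): spiders 1.06, beetle larvae 0.284, large caterpillars 0.146. Add prey in this order while the next type's profitability exceeds the intake rate on those already taken.
Rate on top 1: 0.5688. beetle larvae: 0.284 < 0.5688 → exclude; stop.
Optimal diet: spiders — 1 of 3 types.

1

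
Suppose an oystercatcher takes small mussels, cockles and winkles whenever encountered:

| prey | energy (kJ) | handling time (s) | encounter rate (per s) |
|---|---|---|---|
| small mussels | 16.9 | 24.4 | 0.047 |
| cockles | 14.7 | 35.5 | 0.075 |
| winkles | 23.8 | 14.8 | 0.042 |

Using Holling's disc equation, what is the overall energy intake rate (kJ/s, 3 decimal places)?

0.533 kJ/s

R = Σλ_iE_i / (1 + Σλ_ih_i)
Numerator: 0.047×16.9 + 0.075×14.7 + 0.042×23.8 = 2.896
Denominator: 1 + 0.047×24.4 + 0.075×35.5 + 0.042×14.8 = 5.431
R = 2.896/5.431 = 0.5333 kJ/s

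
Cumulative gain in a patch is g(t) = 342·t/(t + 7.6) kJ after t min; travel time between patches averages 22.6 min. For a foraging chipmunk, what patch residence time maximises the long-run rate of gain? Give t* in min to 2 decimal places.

13.11 min

Optimal t* satisfies g'(t*) = g(t*)/(T + t*).
g'(t) = 342·7.6/(t + 7.6)². Setting 342·7.6/(t+7.6)² = 342t/[(t+7.6)(22.6+t)] gives 7.6(22.6+t) = t(t+7.6), so t² = 7.6×22.6 = 171.8.
t* = √171.8 = 13.11 min.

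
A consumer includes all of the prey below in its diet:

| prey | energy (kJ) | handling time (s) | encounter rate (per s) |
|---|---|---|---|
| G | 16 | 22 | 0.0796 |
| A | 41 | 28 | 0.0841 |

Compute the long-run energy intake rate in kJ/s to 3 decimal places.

0.925 kJ/s

Energy encountered per unit search time: 0.0796×16 + 0.0841×41 = 4.722 kJ/s.
Handling time per unit search time: 0.0796×22 + 0.0841×28 = 4.106.
Rate = 4.722/(1 + 4.106) = 0.9247 kJ/s.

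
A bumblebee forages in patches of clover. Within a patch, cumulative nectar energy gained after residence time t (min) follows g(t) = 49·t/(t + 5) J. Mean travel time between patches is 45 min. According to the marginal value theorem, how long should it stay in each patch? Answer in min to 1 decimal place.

15.0 min

Optimal t* satisfies g'(t*) = g(t*)/(T + t*).
g'(t) = 49·5/(t + 5)². Setting 49·5/(t+5)² = 49t/[(t+5)(45+t)] gives 5(45+t) = t(t+5), so t² = 5×45 = 225.
t* = √225 = 15 min.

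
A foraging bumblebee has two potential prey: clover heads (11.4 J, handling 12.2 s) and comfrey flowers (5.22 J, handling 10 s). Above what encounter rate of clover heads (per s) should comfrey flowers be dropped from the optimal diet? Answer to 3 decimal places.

0.104 per s

Drop comfrey flowers once their profitability E₂/h₂ falls below the rate achievable on clover heads alone: E₂/h₂ = λE₁/(1 + λh₁).
Solve for λ: λE₁h₂ = E₂(1 + λh₁) → λ(E₁h₂ − E₂h₁) = E₂ → λ = E₂/(E₁h₂ − E₂h₁).
λ = 5.22/(11.4×10 − 5.22×12.2) = 5.22/50.32 = 0.1037 per s.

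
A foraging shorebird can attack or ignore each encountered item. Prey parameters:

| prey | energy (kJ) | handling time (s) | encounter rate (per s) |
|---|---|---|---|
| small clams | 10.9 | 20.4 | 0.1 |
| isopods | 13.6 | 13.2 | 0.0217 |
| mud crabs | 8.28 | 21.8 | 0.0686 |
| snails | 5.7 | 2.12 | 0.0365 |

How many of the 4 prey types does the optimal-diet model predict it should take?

3

Rank by E/h (kJ/s): snails 2.69, isopods 1.03, small clams 0.534, mud crabs 0.38. Include each in turn until the next type's E/h falls below the running intake rate.
Rate on top 1: 0.1931. isopods: 1.03 > 0.1931 → include.
Rate on top 2: 0.3689. small clams: 0.534 > 0.3689 → include.
Rate on top 3: 0.4681. mud crabs: 0.38 < 0.4681 → exclude; stop.
Optimal diet: snails, isopods, small clams — 3 of 4 types.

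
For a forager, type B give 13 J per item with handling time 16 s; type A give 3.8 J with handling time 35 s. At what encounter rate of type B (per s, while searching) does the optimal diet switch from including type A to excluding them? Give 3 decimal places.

0.010 per s

Drop type A once their profitability E₂/h₂ falls below the rate achievable on type B alone: E₂/h₂ = λE₁/(1 + λh₁).
Solve for λ: λE₁h₂ = E₂(1 + λh₁) → λ(E₁h₂ − E₂h₁) = E₂ → λ = E₂/(E₁h₂ − E₂h₁).
λ = 3.8/(13×35 − 3.8×16) = 3.8/394.2 = 0.00964 per s.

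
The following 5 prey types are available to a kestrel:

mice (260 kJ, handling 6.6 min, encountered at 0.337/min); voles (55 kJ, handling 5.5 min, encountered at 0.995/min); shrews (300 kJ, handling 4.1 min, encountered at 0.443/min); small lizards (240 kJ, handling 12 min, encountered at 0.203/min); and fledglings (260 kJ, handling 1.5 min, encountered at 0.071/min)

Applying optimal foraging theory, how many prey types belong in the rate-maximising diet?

2

Profitabilities (E/h, kJ/min): fledglings 173, shrews 73.2, mice 39.4, small lizards 20, voles 10. Add prey in this order while the next type's profitability exceeds the intake rate on those already taken.
Rate on top 1: 16.68. shrews: 73.2 > 16.68 → include.
Rate on top 2: 51.79. mice: 39.4 < 51.79 → exclude; stop.
Optimal diet: fledglings, shrews — 2 of 5 types.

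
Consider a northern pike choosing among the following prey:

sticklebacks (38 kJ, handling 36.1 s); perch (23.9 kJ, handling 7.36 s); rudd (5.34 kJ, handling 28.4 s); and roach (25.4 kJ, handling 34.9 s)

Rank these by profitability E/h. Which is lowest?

rudd

In descending order of E/h:
perch: 23.9/7.36 = 3.25 kJ/s
sticklebacks: 38/36.1 = 1.05 kJ/s
roach: 25.4/34.9 = 0.728 kJ/s
rudd: 5.34/28.4 = 0.188 kJ/s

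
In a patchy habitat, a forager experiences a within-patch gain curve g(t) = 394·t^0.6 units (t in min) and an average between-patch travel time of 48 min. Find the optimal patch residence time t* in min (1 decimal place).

72.0 min

Maximise g(t)/(T+t): set derivative to zero → g'(t)(T+t) = g(t).
g'(t) = 0.6·394·t^-0.4. Setting 0.6·394·t^-0.4 = 394·t^0.6/(48+t) gives 0.6(48+t) = t, so 0.40·t = 0.6×48.
t* = 0.6×48/0.40 = 72 min.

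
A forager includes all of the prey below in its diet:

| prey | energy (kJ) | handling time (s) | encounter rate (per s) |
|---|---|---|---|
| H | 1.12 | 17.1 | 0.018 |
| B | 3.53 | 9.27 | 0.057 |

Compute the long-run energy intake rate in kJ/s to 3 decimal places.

Energy encountered per unit search time: 0.018×1.12 + 0.057×3.53 = 0.2214 kJ/s.
Handling time per unit search time: 0.018×17.1 + 0.057×9.27 = 0.8362.
Rate = 0.2214/(1 + 0.8362) = 0.1206 kJ/s.

0.121 kJ/s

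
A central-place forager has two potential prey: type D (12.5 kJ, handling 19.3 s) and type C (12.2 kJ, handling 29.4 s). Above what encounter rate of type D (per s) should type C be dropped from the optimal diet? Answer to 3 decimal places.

Drop type C once their profitability E₂/h₂ falls below the rate achievable on type D alone: E₂/h₂ = λE₁/(1 + λh₁).
Solve for λ: λE₁h₂ = E₂(1 + λh₁) → λ(E₁h₂ − E₂h₁) = E₂ → λ = E₂/(E₁h₂ − E₂h₁).
λ = 12.2/(12.5×29.4 − 12.2×19.3) = 12.2/132 = 0.0924 per s.

0.092 per s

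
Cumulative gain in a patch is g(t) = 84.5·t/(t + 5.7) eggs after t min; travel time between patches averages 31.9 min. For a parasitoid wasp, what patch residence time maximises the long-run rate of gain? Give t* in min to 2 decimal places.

Maximise g(t)/(T+t): set derivative to zero → g'(t)(T+t) = g(t).
g'(t) = 84.5·5.7/(t + 5.7)². Setting 84.5·5.7/(t+5.7)² = 84.5t/[(t+5.7)(31.9+t)] gives 5.7(31.9+t) = t(t+5.7), so t² = 5.7×31.9 = 181.8.
t* = √181.8 = 13.48 min.

13.48 min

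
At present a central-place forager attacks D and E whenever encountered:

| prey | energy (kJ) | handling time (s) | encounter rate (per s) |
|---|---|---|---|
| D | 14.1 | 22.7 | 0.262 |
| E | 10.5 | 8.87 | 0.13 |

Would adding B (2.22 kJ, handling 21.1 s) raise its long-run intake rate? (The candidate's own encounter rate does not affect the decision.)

Intake rate on the current diet: R = (0.262×14.1 + 0.13×10.5) / (1 + 0.262×22.7 + 0.13×8.87) = 5.059/8.101 = 0.6246 kJ/s.
Profitability of B: 2.22/21.1 = 0.1052 kJ/s.
Since 0.1052 < R, time spent handling B is better spent searching.

No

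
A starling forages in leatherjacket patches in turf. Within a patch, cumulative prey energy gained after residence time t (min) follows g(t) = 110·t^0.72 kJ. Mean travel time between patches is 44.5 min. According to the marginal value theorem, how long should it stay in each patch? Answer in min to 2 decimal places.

Maximise g(t)/(T+t): set derivative to zero → g'(t)(T+t) = g(t).
g'(t) = 0.72·110·t^-0.28. Setting 0.72·110·t^-0.28 = 110·t^0.72/(44.5+t) gives 0.72(44.5+t) = t, so 0.28·t = 0.72×44.5.
t* = 0.72×44.5/0.28 = 114.4 min.

114.43 min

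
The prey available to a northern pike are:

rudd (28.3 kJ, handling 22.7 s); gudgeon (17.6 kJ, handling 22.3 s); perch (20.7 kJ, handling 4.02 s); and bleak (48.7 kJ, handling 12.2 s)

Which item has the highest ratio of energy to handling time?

Profitability E/h (kJ/s): rudd = 28.3/22.7 = 1.25, gudgeon = 17.6/22.3 = 0.789, perch = 20.7/4.02 = 5.15, bleak = 48.7/12.2 = 3.99.
Ranked: perch > bleak > rudd > gudgeon.

perch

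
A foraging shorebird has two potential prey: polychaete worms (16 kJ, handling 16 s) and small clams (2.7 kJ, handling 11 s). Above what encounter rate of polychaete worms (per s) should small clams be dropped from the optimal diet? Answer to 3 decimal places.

Drop small clams once their profitability E₂/h₂ falls below the rate achievable on polychaete worms alone: E₂/h₂ = λE₁/(1 + λh₁).
Solve for λ: λE₁h₂ = E₂(1 + λh₁) → λ(E₁h₂ − E₂h₁) = E₂ → λ = E₂/(E₁h₂ − E₂h₁).
λ = 2.7/(16×11 − 2.7×16) = 2.7/132.8 = 0.02033 per s.

0.020 per s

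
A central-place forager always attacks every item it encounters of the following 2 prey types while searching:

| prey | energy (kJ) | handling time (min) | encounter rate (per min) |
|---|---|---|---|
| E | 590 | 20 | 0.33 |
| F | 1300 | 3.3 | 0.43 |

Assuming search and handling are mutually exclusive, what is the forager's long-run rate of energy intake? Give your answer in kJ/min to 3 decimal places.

R = Σλ_iE_i / (1 + Σλ_ih_i)
Numerator: 0.33×590 + 0.43×1300 = 753.7
Denominator: 1 + 0.33×20 + 0.43×3.3 = 9.019
R = 753.7/9.019 = 83.57 kJ/min

83.568 kJ/min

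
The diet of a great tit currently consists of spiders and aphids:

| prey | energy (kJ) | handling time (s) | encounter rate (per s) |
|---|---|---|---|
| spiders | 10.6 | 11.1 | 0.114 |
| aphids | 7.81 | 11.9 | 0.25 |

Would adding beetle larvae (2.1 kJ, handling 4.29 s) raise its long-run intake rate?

No

Current rate: (0.114×10.6 + 0.25×7.81)/(1 + 0.114×11.1 + 0.25×11.9) = 0.6032 kJ/s.
Profitability of beetle larvae: 2.1/4.29 = 0.4895 kJ/s.
0.4895 < 0.6032, so adding beetle larvae would lower the average — exclude it.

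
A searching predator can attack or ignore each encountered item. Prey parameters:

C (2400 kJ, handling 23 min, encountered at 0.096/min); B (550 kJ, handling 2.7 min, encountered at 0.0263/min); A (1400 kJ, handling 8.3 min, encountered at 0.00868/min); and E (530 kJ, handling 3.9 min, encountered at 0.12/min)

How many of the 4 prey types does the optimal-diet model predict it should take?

E/h in descending order: B 204, A 169, E 136, C 104 kJ/min. The optimal diet is the largest prefix of this list for which every included type satisfies E_i/h_i > R on the types above it.
Rate on top 1: 13.51. A: 169 > 13.51 → include.
Rate on top 2: 23.29. E: 136 > 23.29 → include.
Rate on top 3: 56. C: 104 > 56 → include.
Optimal diet: B, A, E, C — 4 of 4 types.

4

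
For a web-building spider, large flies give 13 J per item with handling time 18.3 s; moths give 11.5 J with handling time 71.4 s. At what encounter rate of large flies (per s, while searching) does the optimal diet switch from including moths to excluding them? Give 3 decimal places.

The zero-one rule: include moths iff E₂/h₂ > λE₁/(1+λh₁). Equality gives the switch point.
λE₁h₂ = E₂ + λE₂h₁ ⇒ λ = E₂/(E₁h₂ − E₂h₁) = 11.5/(928.2 − 210.5) = 0.01602 per s.

0.016 per s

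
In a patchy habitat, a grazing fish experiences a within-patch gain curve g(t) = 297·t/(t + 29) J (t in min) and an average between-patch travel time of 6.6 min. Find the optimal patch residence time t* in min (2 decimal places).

By the marginal value theorem, leave when the instantaneous gain rate g'(t) equals the habitat-wide average g(t)/(T + t).
g'(t) = 297·29/(t + 29)². Setting 297·29/(t+29)² = 297t/[(t+29)(6.6+t)] gives 29(6.6+t) = t(t+29), so t² = 29×6.6 = 191.4.
t* = √191.4 = 13.83 min.

13.83 min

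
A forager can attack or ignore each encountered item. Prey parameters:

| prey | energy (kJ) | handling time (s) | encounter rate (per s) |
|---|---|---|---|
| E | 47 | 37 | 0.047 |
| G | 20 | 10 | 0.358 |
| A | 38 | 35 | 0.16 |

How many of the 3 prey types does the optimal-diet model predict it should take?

1

E/h in descending order: G 2, E 1.27, A 1.09 kJ/s. The optimal diet is the largest prefix of this list for which every included type satisfies E_i/h_i > R on the types above it.
Rate on top 1: 1.563. E: 1.27 < 1.563 → exclude; stop.
Optimal diet: G — 1 of 3 types.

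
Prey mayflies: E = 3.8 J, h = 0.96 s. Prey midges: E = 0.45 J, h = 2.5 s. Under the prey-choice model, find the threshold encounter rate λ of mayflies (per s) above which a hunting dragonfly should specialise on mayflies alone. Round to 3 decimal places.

0.050 per s

Drop midges once their profitability E₂/h₂ falls below the rate achievable on mayflies alone: E₂/h₂ = λE₁/(1 + λh₁).
Solve for λ: λE₁h₂ = E₂(1 + λh₁) → λ(E₁h₂ − E₂h₁) = E₂ → λ = E₂/(E₁h₂ − E₂h₁).
λ = 0.45/(3.8×2.5 − 0.45×0.96) = 0.45/9.068 = 0.04963 per s.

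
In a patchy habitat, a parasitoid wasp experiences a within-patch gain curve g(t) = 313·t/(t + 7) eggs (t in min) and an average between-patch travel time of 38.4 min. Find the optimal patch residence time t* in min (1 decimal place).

Optimal t* satisfies g'(t*) = g(t*)/(T + t*).
g'(t) = 313·7/(t + 7)². Setting 313·7/(t+7)² = 313t/[(t+7)(38.4+t)] gives 7(38.4+t) = t(t+7), so t² = 7×38.4 = 268.8.
t* = √268.8 = 16.4 min.

16.4 min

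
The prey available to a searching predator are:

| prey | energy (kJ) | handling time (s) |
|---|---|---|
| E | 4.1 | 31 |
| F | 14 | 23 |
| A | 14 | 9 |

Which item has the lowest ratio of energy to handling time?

E

In descending order of E/h:
A: 14/9 = 1.56 kJ/s
F: 14/23 = 0.609 kJ/s
E: 4.1/31 = 0.132 kJ/s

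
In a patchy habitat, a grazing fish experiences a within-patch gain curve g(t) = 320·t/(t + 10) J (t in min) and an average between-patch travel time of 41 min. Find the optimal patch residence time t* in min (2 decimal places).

20.25 min

By the marginal value theorem, leave when the instantaneous gain rate g'(t) equals the habitat-wide average g(t)/(T + t).
g'(t) = 320·10/(t + 10)². Setting 320·10/(t+10)² = 320t/[(t+10)(41+t)] gives 10(41+t) = t(t+10), so t² = 10×41 = 410.
t* = √410 = 20.25 min.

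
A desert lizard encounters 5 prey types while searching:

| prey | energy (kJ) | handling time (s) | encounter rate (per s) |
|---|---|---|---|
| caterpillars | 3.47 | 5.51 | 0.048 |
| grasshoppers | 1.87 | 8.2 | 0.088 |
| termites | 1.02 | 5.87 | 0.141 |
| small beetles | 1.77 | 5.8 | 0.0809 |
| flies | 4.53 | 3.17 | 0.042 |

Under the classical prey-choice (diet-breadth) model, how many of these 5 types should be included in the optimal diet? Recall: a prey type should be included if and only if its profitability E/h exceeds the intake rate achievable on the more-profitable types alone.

3

E/h in descending order: flies 1.43, caterpillars 0.63, small beetles 0.305, grasshoppers 0.228, termites 0.174 kJ/s. The optimal diet is the largest prefix of this list for which every included type satisfies E_i/h_i > R on the types above it.
Rate on top 1: 0.1679. caterpillars: 0.63 > 0.1679 → include.
Rate on top 2: 0.2553. small beetles: 0.305 > 0.2553 → include.
Rate on top 3: 0.2678. grasshoppers: 0.228 < 0.2678 → exclude; stop.
Optimal diet: flies, caterpillars, small beetles — 3 of 5 types.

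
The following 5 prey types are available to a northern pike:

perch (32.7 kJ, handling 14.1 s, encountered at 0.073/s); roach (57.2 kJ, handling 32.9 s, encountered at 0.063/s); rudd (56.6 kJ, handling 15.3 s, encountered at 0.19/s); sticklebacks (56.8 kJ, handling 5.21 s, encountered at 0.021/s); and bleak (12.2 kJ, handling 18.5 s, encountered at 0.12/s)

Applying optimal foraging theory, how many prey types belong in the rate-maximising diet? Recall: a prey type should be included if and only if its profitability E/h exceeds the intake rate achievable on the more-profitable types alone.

2

Rank by E/h (kJ/s): sticklebacks 10.9, rudd 3.7, perch 2.32, roach 1.74, bleak 0.659. Include each in turn until the next type's E/h falls below the running intake rate.
Rate on top 1: 1.075. rudd: 3.7 > 1.075 → include.
Rate on top 2: 2.974. perch: 2.32 < 2.974 → exclude; stop.
Optimal diet: sticklebacks, rudd — 2 of 5 types.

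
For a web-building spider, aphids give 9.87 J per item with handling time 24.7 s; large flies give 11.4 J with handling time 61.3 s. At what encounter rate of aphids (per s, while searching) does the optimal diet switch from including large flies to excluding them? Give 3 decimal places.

At the threshold, the rate on aphids alone equals the profitability of large flies: λ·9.87/(1 + λ·24.7) = 11.4/61.3 = 0.186.
Rearranging, λ(9.87 − 0.186×24.7) = 0.186, so λ = 0.186/5.277 = 0.03524 per s.

0.035 per s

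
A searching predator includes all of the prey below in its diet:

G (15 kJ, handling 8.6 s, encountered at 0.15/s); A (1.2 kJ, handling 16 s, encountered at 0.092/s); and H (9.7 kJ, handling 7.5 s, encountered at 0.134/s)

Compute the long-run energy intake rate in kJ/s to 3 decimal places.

0.768 kJ/s

R = Σλ_iE_i / (1 + Σλ_ih_i)
Numerator: 0.15×15 + 0.092×1.2 + 0.134×9.7 = 3.66
Denominator: 1 + 0.15×8.6 + 0.092×16 + 0.134×7.5 = 4.767
R = 3.66/4.767 = 0.7678 kJ/s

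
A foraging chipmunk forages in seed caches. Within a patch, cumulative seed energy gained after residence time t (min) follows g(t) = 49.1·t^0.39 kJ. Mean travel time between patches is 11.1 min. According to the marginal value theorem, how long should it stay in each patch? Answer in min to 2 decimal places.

7.10 min

By the marginal value theorem, leave when the instantaneous gain rate g'(t) equals the habitat-wide average g(t)/(T + t).
g'(t) = 0.39·49.1·t^-0.61. Setting 0.39·49.1·t^-0.61 = 49.1·t^0.39/(11.1+t) gives 0.39(11.1+t) = t, so 0.61·t = 0.39×11.1.
t* = 0.39×11.1/0.61 = 7.097 min.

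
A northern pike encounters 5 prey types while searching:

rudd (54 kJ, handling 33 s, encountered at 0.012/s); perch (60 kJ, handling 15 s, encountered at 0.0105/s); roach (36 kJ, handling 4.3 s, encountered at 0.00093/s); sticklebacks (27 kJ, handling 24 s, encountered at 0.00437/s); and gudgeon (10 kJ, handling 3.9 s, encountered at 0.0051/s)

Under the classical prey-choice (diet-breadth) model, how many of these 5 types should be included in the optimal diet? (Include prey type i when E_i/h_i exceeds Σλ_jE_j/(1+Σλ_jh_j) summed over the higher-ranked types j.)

5

E/h in descending order: roach 8.37, perch 4, gudgeon 2.56, rudd 1.64, sticklebacks 1.12 kJ/s. The optimal diet is the largest prefix of this list for which every included type satisfies E_i/h_i > R on the types above it.
Rate on top 1: 0.03335. perch: 4 > 0.03335 → include.
Rate on top 2: 0.5712. gudgeon: 2.56 > 0.5712 → include.
Rate on top 3: 0.6048. rudd: 1.64 > 0.6048 → include.
Rate on top 4: 0.8638. sticklebacks: 1.12 > 0.8638 → include.
Optimal diet: roach, perch, gudgeon, rudd, sticklebacks — 5 of 5 types.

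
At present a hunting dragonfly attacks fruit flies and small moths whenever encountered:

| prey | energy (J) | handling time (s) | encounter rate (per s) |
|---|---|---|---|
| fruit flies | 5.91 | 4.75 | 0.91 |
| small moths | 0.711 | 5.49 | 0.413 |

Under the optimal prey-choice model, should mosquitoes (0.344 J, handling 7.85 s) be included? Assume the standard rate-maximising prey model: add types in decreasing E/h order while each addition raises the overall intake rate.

No

Intake rate on the current diet: R = (0.91×5.91 + 0.413×0.711) / (1 + 0.91×4.75 + 0.413×5.49) = 5.672/7.59 = 0.7473 J/s.
mosquitoes: E/h = 0.344/7.85 = 0.04382 J/s.
0.04382 < 0.7473, so adding mosquitoes would lower the average — exclude it.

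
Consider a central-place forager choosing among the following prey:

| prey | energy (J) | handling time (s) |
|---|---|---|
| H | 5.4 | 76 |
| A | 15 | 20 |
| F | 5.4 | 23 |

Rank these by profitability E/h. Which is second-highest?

Profitability E/h (J/s): H = 5.4/76 = 0.0711, A = 15/20 = 0.75, F = 5.4/23 = 0.235.
Ranked: A > F > H.

F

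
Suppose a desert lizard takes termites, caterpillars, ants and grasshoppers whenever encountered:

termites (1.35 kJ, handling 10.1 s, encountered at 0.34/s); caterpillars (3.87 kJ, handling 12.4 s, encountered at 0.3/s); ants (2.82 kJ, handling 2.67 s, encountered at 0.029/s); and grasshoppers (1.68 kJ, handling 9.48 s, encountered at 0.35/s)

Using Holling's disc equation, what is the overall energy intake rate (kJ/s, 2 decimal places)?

0.20 kJ/s

Energy encountered per unit search time: 0.34×1.35 + 0.3×3.87 + 0.029×2.82 + 0.35×1.68 = 2.29 kJ/s.
Handling time per unit search time: 0.34×10.1 + 0.3×12.4 + 0.029×2.67 + 0.35×9.48 = 10.55.
Rate = 2.29/(1 + 10.55) = 0.1983 kJ/s.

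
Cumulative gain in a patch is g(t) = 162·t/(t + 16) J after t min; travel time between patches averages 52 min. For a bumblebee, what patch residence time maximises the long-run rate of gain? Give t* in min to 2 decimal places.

28.84 min

By the marginal value theorem, leave when the instantaneous gain rate g'(t) equals the habitat-wide average g(t)/(T + t).
g'(t) = 162·16/(t + 16)². Setting 162·16/(t+16)² = 162t/[(t+16)(52+t)] gives 16(52+t) = t(t+16), so t² = 16×52 = 832.
t* = √832 = 28.84 min.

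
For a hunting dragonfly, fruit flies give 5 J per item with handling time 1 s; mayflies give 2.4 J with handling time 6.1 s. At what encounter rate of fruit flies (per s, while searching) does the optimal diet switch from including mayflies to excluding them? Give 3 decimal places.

0.085 per s

At the threshold, the rate on fruit flies alone equals the profitability of mayflies: λ·5/(1 + λ·1) = 2.4/6.1 = 0.3934.
Rearranging, λ(5 − 0.3934×1) = 0.3934, so λ = 0.3934/4.607 = 0.08541 per s.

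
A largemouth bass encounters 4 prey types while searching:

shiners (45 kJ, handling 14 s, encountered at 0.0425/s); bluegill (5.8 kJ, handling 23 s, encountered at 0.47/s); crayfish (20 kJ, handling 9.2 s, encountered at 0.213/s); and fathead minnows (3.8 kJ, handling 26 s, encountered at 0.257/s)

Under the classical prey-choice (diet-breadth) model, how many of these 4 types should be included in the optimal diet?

2

E/h in descending order: shiners 3.21, crayfish 2.17, bluegill 0.252, fathead minnows 0.146 kJ/s. The optimal diet is the largest prefix of this list for which every included type satisfies E_i/h_i > R on the types above it.
Rate on top 1: 1.199. crayfish: 2.17 > 1.199 → include.
Rate on top 2: 1.736. bluegill: 0.252 < 1.736 → exclude; stop.
Optimal diet: shiners, crayfish — 2 of 4 types.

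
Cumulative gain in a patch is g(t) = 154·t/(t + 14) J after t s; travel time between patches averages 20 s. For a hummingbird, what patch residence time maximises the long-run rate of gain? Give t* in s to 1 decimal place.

By the marginal value theorem, leave when the instantaneous gain rate g'(t) equals the habitat-wide average g(t)/(T + t).
g'(t) = 154·14/(t + 14)². Setting 154·14/(t+14)² = 154t/[(t+14)(20+t)] gives 14(20+t) = t(t+14), so t² = 14×20 = 280.
t* = √280 = 16.73 s.

16.7 s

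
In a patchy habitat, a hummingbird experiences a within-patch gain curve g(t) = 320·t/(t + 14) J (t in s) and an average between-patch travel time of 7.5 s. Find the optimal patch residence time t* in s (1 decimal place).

10.2 s

Maximise g(t)/(T+t): set derivative to zero → g'(t)(T+t) = g(t).
g'(t) = 320·14/(t + 14)². Setting 320·14/(t+14)² = 320t/[(t+14)(7.5+t)] gives 14(7.5+t) = t(t+14), so t² = 14×7.5 = 105.
t* = √105 = 10.25 s.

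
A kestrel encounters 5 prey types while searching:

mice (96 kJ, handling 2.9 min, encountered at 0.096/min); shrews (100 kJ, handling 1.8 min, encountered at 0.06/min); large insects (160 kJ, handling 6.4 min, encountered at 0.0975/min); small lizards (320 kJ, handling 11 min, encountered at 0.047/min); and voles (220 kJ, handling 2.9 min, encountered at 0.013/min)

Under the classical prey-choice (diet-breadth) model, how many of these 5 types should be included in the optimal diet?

5

E/h in descending order: voles 75.9, shrews 55.6, mice 33.1, small lizards 29.1, large insects 25 kJ/min. The optimal diet is the largest prefix of this list for which every included type satisfies E_i/h_i > R on the types above it.
Rate on top 1: 2.756. shrews: 55.6 > 2.756 → include.
Rate on top 2: 7.733. mice: 33.1 > 7.733 → include.
Rate on top 3: 12.69. small lizards: 29.1 > 12.69 → include.
Rate on top 4: 17.06. large insects: 25 > 17.06 → include.
Optimal diet: voles, shrews, mice, small lizards, large insects — 5 of 5 types.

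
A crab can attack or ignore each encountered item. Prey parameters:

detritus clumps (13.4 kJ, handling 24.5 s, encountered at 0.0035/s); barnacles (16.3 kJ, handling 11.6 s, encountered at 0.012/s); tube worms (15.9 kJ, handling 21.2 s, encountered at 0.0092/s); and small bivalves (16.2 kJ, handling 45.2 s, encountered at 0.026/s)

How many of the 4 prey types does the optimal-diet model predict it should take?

4

Profitabilities (E/h, kJ/s): barnacles 1.41, tube worms 0.75, detritus clumps 0.547, small bivalves 0.358. Add prey in this order while the next type's profitability exceeds the intake rate on those already taken.
Rate on top 1: 0.1717. tube worms: 0.75 > 0.1717 → include.
Rate on top 2: 0.2562. detritus clumps: 0.547 > 0.2562 → include.
Rate on top 3: 0.2738. small bivalves: 0.358 > 0.2738 → include.
Optimal diet: barnacles, tube worms, detritus clumps, small bivalves — 4 of 4 types.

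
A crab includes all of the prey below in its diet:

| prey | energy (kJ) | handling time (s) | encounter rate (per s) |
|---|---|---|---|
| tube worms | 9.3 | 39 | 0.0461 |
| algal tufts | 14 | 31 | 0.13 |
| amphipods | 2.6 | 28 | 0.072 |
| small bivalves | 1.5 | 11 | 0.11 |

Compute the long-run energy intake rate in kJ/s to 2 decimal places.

R = Σλ_iE_i / (1 + Σλ_ih_i)
Numerator: 0.0461×9.3 + 0.13×14 + 0.072×2.6 + 0.11×1.5 = 2.601
Denominator: 1 + 0.0461×39 + 0.13×31 + 0.072×28 + 0.11×11 = 10.05
R = 2.601/10.05 = 0.2587 kJ/s

0.26 kJ/s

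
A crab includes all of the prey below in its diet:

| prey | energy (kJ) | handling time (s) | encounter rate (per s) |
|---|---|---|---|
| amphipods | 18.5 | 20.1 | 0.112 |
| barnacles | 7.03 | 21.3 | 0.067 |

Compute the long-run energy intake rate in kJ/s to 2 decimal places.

0.54 kJ/s

Energy encountered per unit search time: 0.112×18.5 + 0.067×7.03 = 2.543 kJ/s.
Handling time per unit search time: 0.112×20.1 + 0.067×21.3 = 3.678.
Rate = 2.543/(1 + 3.678) = 0.5436 kJ/s.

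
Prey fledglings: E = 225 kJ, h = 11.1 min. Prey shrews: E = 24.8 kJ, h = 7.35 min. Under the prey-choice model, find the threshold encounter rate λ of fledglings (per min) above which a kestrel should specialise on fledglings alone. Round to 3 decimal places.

At the threshold, the rate on fledglings alone equals the profitability of shrews: λ·225/(1 + λ·11.1) = 24.8/7.35 = 3.374.
Rearranging, λ(225 − 3.374×11.1) = 3.374, so λ = 3.374/187.5 = 0.01799 per min.

0.018 per min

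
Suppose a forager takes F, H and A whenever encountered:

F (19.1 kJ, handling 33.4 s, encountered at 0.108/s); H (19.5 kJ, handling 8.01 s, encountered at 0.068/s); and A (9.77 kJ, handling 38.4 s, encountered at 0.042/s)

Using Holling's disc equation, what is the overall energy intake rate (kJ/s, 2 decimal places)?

0.56 kJ/s

R = (0.108×19.1 + 0.068×19.5 + 0.042×9.77) / (1 + 0.108×33.4 + 0.068×8.01 + 0.042×38.4) = 3.799/6.765 = 0.5616 kJ/s.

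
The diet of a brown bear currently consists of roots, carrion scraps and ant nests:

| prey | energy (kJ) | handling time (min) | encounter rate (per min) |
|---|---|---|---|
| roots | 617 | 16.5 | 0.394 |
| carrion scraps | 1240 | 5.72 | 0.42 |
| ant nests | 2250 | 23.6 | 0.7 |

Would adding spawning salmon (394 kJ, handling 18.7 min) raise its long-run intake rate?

No

On roots, carrion scraps and ant nests alone, R = ΣλE/(1+Σλh) = 2339/26.42 = 88.52 kJ/min.
spawning salmon: E/h = 394/18.7 = 21.07 kJ/min.
21.07 < 88.52, so adding spawning salmon would lower the average — exclude it.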